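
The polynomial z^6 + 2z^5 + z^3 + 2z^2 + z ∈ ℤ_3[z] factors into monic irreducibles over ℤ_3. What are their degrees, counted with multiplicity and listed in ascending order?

1, 2, 3

Write g(z) = z^6 + 2z^5 + z^3 + 2z^2 + z.
Roots in ℤ_3: g(0) = 0 → root; g(1) = 1; g(2) = 2.
Linear factors from roots: (z).
Complete factorization: g(z) = (z)·(z^2 + z + 2)·(z^3 + z^2 + 2).
Factor degrees with multiplicity: 1 + 2 + 3 = 6.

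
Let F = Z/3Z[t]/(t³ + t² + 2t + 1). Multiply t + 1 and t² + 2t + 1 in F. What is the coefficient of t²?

2

Multiply in Z/3Z[t]: (t + 1)·(t² + 2t + 1) = t³ + 1.
Reduce using t³ ≡ 2t² + t + 2 (mod t³ + t² + 2t + 1).
Reduced: 2t² + t.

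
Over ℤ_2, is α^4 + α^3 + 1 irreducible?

Yes

Write P(α) = α^4 + α^3 + 1.
Check for roots in ℤ_2: P(0) = 1; P(1) = 1.
No roots, so no linear factors.
Monic irreducibles of degree 2 over GF(2): α^2 + α + 1.
None of them divide P (all give nonzero remainder).
No irreducible factor of degree ≤ 2 exists, so P is irreducible over GF(2).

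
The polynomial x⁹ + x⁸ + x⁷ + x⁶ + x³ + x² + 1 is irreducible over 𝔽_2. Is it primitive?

Write f(x) = x⁹ + x⁸ + x⁷ + x⁶ + x³ + x² + 1.
|GF(2^9)^×| = 2^9 − 1 = 511. Prime factorization: 511 = 7·73.
f is primitive ⇔ x has order 511 in GF(2)[x]/(f), i.e. x^(511/q) ≠ 1 for each prime q | 511.
x^(73) mod f = x³ + x².
x^(7) mod f = x⁷.
None equal 1, so x has full order 511; f is primitive.

Yes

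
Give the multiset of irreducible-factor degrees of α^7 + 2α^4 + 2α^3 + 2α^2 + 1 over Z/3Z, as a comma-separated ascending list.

Write h(α) = α^7 + 2α^4 + 2α^3 + 2α^2 + 1.
Roots in Z/3Z: h(0) = 1; h(1) = 2; h(2) = 2.
Complete factorization: h(α) = (α^2 + α + 2)^2·(α^3 + α^2 + 2α + 1).
Factor degrees with multiplicity: 2 + 2 + 3 = 7.

2, 2, 3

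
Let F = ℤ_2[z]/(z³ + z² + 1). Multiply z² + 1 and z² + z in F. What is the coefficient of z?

0

Multiply in ℤ_2[z]: (z² + 1)·(z² + z) = z⁴ + z³ + z² + z.
Reduce using z³ ≡ z² + 1 (mod z³ + z² + 1).
Reduced: z².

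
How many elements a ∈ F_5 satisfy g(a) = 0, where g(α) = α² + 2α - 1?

Evaluate at each of the 5 elements of F_5:
g(0) = 4; g(1) = 2; g(2) = 2; g(3) = 4; g(4) = 3.
No element is a root.

0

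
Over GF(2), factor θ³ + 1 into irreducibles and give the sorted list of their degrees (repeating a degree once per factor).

1, 2

Write f(θ) = θ³ + 1.
Roots in GF(2): f(0) = 1; f(1) = 0 → root.
Linear factors from roots: (θ + 1).
Complete factorization: f(θ) = (θ + 1)·(θ² + θ + 1).
Factor degrees with multiplicity: 1 + 2 = 3.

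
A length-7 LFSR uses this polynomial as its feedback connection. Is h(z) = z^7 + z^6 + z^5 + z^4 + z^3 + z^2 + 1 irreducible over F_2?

Check for roots in F_2: h(0) = 1; h(1) = 1.
No roots, so no linear factors.
Monic irreducibles of degree 2 over GF(2): z^2 + z + 1.
None of them divide h (all give nonzero remainder).
Monic irreducibles of degree 3 over GF(2): z^3 + z + 1, z^3 + z^2 + 1.
None of them divide h (all give nonzero remainder).
No irreducible factor of degree ≤ 3 exists, so h is irreducible over GF(2).

Yes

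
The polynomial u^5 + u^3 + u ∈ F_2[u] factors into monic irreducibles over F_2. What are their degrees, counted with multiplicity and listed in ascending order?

1, 2, 2

Write h(u) = u^5 + u^3 + u.
Roots in F_2: h(0) = 0 → root; h(1) = 1.
Linear factors from roots: (u).
Complete factorization: h(u) = (u)·(u^2 + u + 1)^2.
Factor degrees with multiplicity: 1 + 2 + 2 = 5.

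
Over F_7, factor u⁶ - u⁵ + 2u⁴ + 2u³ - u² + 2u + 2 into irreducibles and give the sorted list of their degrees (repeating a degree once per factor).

Write h(u) = u⁶ - u⁵ + 2u⁴ + 2u³ - u² + 2u + 2.
Linear factors from roots: (u - 1).
Complete factorization: h(u) = (u - 1)·(u² + 2u + 3)·(u³ - 2u² + 3u - 3).
Factor degrees with multiplicity: 1 + 2 + 3 = 6.

1, 2, 3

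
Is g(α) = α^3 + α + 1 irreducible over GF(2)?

Yes

Check for roots in GF(2): g(0) = 1; g(1) = 1.
No roots. A degree-3 polynomial over a field with no linear factor is irreducible.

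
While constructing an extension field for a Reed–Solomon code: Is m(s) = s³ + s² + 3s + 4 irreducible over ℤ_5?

Yes

Check for roots in ℤ_5: m(0) = 4; m(1) = 4; m(2) = 2; m(3) = 4; m(4) = 1.
No roots. A degree-3 polynomial over a field with no linear factor is irreducible.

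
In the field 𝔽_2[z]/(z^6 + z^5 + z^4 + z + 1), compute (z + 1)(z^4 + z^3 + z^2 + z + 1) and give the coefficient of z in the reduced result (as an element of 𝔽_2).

0

Multiply in 𝔽_2[z]: (z + 1)·(z^4 + z^3 + z^2 + z + 1) = z^5 + 1.
Reduced: z^5 + 1.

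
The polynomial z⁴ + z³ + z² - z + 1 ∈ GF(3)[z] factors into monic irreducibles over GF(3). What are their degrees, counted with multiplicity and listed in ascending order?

1, 1, 2

Write f(z) = z⁴ + z³ + z² - z + 1.
Roots in GF(3): f(0) = 1; f(1) = 0 → root; f(2) = 0 → root.
Linear factors from roots: (z - 1), (z + 1).
Complete factorization: f(z) = (z + 1)·(z - 1)·(z² + z - 1).
Factor degrees with multiplicity: 1 + 1 + 2 = 4.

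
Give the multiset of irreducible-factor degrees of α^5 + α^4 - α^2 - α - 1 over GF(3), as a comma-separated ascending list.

2, 3

Write h(α) = α^5 + α^4 - α^2 - α - 1.
Roots in GF(3): h(0) = 2; h(1) = 2; h(2) = 2.
Complete factorization: h(α) = (α^2 - α - 1)·(α^3 - α^2 + 1).
Factor degrees with multiplicity: 2 + 3 = 5.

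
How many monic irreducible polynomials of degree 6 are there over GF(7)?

19544

The number of monic irreducibles of degree 6 over GF(7) is (1/6)·Σ_{d∣6} μ(6/d) 7^d.
Divisors of 6: 1, 2, 3, 6; μ(6/d) for each: 1, -1, -1, 1.
Σ = 7^1 − 7^2 − 7^3 + 7^6 = 117264.
N = 117264/6 = 19544.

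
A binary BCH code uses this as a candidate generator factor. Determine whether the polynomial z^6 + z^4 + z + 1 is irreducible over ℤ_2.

Write f(z) = z^6 + z^4 + z + 1.
Check for roots in ℤ_2: f(0) = 1; f(1) = 0 → root.
f(1) = 0, so (z − 1) divides f(z); f is reducible.

No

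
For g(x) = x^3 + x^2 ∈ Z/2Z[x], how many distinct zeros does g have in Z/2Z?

2

Evaluate at each of the 2 elements of Z/2Z:
g(0) = 0 → root; g(1) = 0 → root.
Roots: {0, 1}.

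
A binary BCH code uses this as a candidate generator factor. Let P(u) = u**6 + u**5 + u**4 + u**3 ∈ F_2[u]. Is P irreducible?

Check for roots in F_2: P(0) = 0 → root; P(1) = 0 → root.
P(0) = 0, so (u) divides P(u); P is reducible.

No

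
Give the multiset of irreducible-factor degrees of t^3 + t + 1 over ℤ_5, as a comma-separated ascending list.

3

Write h(t) = t^3 + t + 1.
Roots in ℤ_5: h(0) = 1; h(1) = 3; h(2) = 1; h(3) = 1; h(4) = 4.
Complete factorization: h(t) = (t^3 + t + 1).
Factor degrees with multiplicity: 3 = 3.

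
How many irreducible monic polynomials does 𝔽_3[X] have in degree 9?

x^(3^9) − x is the product of all monic irreducibles of degree dividing 9; Möbius inversion gives N = (1/9) Σ μ(9/d)·3^d.
Divisors of 9: 1, 3, 9; μ(9/d) for each: 0, -1, 1.
Σ = − 3^3 + 3^9 = 19656.
N = 19656/9 = 2184.

2184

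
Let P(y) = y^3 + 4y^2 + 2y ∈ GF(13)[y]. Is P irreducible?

Check each element of GF(13) for a root: P(0)=0, P(1)=7, P(2)=2, P(3)=4, P(4)=6, P(5)=1, P(6)=8, P(7)=7, P(8)=4, P(9)=5, P(10)=3, P(11)=4, P(12)=1.
P(0) = 0, so (y) divides P(y); P is reducible.

No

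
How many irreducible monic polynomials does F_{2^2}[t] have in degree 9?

The number of monic irreducibles of degree 9 over GF(4) is (1/9)·Σ_{d∣9} μ(9/d) 4^d.
Divisors of 9: 1, 3, 9; μ(9/d) for each: 0, -1, 1.
Σ = − 4^3 + 4^9 = 262080.
N = 262080/9 = 29120.

29120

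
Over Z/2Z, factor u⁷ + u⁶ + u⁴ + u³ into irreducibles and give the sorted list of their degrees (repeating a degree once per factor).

1, 1, 1, 1, 1, 2

Write g(u) = u⁷ + u⁶ + u⁴ + u³.
Roots in Z/2Z: g(0) = 0 → root; g(1) = 0 → root.
Linear factors from roots: (u), (u + 1).
Complete factorization: g(u) = (u + 1)^2·(u)^3·(u² + u + 1).
Factor degrees with multiplicity: 1 + 1 + 1 + 1 + 1 + 2 = 7.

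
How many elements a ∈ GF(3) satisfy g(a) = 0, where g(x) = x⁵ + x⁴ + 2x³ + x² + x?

Evaluate at each of the 3 elements of GF(3):
g(0) = 0 → root; g(1) = 0 → root; g(2) = 1.
Roots: {0, 1}.

2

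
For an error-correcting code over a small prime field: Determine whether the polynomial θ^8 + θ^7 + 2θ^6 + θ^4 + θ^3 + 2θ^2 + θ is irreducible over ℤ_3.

No

Write m(θ) = θ^8 + θ^7 + 2θ^6 + θ^4 + θ^3 + 2θ^2 + θ.
Check for roots in ℤ_3: m(0) = 0 → root; m(1) = 0 → root; m(2) = 0 → root.
m(0) = 0, so (θ) divides m(θ); m is reducible.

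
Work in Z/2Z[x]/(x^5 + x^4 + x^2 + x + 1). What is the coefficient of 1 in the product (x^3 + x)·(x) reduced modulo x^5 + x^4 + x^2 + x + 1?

Multiply in Z/2Z[x]: (x^3 + x)·(x) = x^4 + x^2.
Reduced: x^4 + x^2.

0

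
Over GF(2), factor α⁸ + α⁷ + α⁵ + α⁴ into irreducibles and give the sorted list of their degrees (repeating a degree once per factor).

Write f(α) = α⁸ + α⁷ + α⁵ + α⁴.
Roots in GF(2): f(0) = 0 → root; f(1) = 0 → root.
Linear factors from roots: (α), (α + 1).
Complete factorization: f(α) = (α + 1)^2·(α)^4·(α² + α + 1).
Factor degrees with multiplicity: 1 + 1 + 1 + 1 + 1 + 1 + 2 = 8.

1, 1, 1, 1, 1, 1, 2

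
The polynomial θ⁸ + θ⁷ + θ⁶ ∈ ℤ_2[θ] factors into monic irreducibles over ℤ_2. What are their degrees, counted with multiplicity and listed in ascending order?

Write h(θ) = θ⁸ + θ⁷ + θ⁶.
Roots in ℤ_2: h(0) = 0 → root; h(1) = 1.
Linear factors from roots: (θ).
Complete factorization: h(θ) = (θ)^6·(θ² + θ + 1).
Factor degrees with multiplicity: 1 + 1 + 1 + 1 + 1 + 1 + 2 = 8.

1, 1, 1, 1, 1, 1, 2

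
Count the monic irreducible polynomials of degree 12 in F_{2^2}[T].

Gauss's count: N_{4}(12) = (1/12) Σ_{d|12} μ(12/d)·4^d.
Divisors of 12: 1, 2, 3, 4, 6, 12; μ(12/d) for each: 0, 1, 0, -1, -1, 1.
Σ = 4^2 − 4^4 − 4^6 + 4^12 = 16772880.
N = 16772880/12 = 1397740.

1397740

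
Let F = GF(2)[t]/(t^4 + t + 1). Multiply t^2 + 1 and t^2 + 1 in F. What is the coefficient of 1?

Multiply in GF(2)[t]: (t^2 + 1)·(t^2 + 1) = t^4 + 1.
Reduce using t^4 ≡ t + 1 (mod t^4 + t + 1).
Reduced: t.

0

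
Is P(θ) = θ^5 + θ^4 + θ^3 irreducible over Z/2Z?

Check for roots in Z/2Z: P(0) = 0 → root; P(1) = 1.
P(0) = 0, so (θ) divides P(θ); P is reducible.

No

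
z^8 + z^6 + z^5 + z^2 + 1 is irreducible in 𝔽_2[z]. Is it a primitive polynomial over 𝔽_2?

Write f(z) = z^8 + z^6 + z^5 + z^2 + 1.
|GF(2^8)^×| = 2^8 − 1 = 255. Prime factorization: 255 = 3·5·17.
f is primitive ⇔ z has order 255 in GF(2)[z]/(f), i.e. z^(255/q) ≠ 1 for each prime q | 255.
z^(85) mod f = z^7 + z^3 + 1.
z^(51) mod f = z^6 + z^5 + 1.
z^(15) mod f = z^7 + z^6 + z^5 + z^4 + z^2 + z + 1.
None equal 1, so z has full order 255; f is primitive.

Yes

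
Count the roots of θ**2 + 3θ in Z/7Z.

Write g(θ) = θ**2 + 3θ.
Evaluate at each of the 7 elements of Z/7Z:
g(0) = 0 → root; g(1) = 4; g(2) = 3; g(3) = 4; g(4) = 0 → root; g(5) = 5; g(6) = 5.
Roots: {0, 4}.

2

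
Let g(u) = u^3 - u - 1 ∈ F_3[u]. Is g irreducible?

Check for roots in F_3: g(0) = 2; g(1) = 2; g(2) = 2.
No roots. A degree-3 polynomial over a field with no linear factor is irreducible.

Yes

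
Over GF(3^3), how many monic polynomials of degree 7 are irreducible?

Gauss's count: N_{27}(7) = (1/7) Σ_{d|7} μ(7/d)·27^d.
Divisors of 7: 1, 7; μ(7/d) for each: -1, 1.
Σ = − 27^1 + 27^7 = 10460353176.
N = 10460353176/7 = 1494336168.

1494336168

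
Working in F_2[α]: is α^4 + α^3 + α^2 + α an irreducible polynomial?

No

Write g(α) = α^4 + α^3 + α^2 + α.
Check for roots in F_2: g(0) = 0 → root; g(1) = 0 → root.
g(0) = 0, so (α) divides g(α); g is reducible.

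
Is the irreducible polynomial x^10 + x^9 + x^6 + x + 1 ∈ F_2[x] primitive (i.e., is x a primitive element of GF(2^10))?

Yes

Write f(x) = x^10 + x^9 + x^6 + x + 1.
|GF(2^10)^×| = 2^10 − 1 = 1023. Prime factorization: 1023 = 3·11·31.
f is primitive ⇔ x has order 1023 in GF(2)[x]/(f), i.e. x^(1023/q) ≠ 1 for each prime q | 1023.
x^(341) mod f = x^9 + x^6 + x^5 + x^4 + x.
x^(93) mod f = x^9 + x^6 + x^5 + x^4 + x^3.
x^(33) mod f = x^9 + x^8 + x^4 + 1.
None equal 1, so x has full order 1023; f is primitive.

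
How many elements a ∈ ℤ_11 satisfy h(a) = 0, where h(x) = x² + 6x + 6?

Evaluate at each of the 11 elements of ℤ_11:
h(0) = 6; h(1) = 2; h(2) = 0 → root; h(3) = 0 → root; h(4) = 2; h(5) = 6; h(6) = 1; h(7) = 9; h(8) = 8; h(9) = 9; h(10) = 1.
Roots: {2, 3}.

2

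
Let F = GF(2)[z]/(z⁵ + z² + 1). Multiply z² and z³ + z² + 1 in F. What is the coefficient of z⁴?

Multiply in GF(2)[z]: (z²)·(z³ + z² + 1) = z⁵ + z⁴ + z².
Reduce using z⁵ ≡ z² + 1 (mod z⁵ + z² + 1).
Reduced: z⁴ + 1.

1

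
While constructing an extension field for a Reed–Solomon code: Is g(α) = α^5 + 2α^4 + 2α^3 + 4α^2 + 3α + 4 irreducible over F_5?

Check for roots in F_5: g(0) = 4; g(1) = 1; g(2) = 1; g(3) = 3; g(4) = 4.
No roots, so no linear factors.
Degree-2 irreducible divisors: test the 10 monic irreducibles of degree 2 over GF(5).
None of them divide g (all give nonzero remainder).
No irreducible factor of degree ≤ 2 exists, so g is irreducible over GF(5).

Yes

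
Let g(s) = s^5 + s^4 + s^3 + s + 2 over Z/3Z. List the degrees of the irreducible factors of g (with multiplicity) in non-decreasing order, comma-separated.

1, 1, 3

Roots in Z/3Z: g(0) = 2; g(1) = 0 → root; g(2) = 0 → root.
Linear factors from roots: (s + 2), (s + 1).
Complete factorization: g(s) = (s + 1)·(s + 2)·(s^3 + s^2 + 2s + 1).
Factor degrees with multiplicity: 1 + 1 + 3 = 5.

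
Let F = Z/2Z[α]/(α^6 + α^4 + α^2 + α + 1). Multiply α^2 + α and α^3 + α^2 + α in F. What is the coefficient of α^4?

Multiply in Z/2Z[α]: (α^2 + α)·(α^3 + α^2 + α) = α^5 + α^2.
Reduced: α^5 + α^2.

0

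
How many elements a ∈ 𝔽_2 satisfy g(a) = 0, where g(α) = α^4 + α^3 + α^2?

1

Evaluate at each of the 2 elements of 𝔽_2:
g(0) = 0 → root; g(1) = 1.
Roots: {0}.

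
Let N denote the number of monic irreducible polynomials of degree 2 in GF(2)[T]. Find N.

x^(2^2) − x is the product of all monic irreducibles of degree dividing 2; Möbius inversion gives N = (1/2) Σ μ(2/d)·2^d.
Divisors of 2: 1, 2; μ(2/d) for each: -1, 1.
Σ = − 2^1 + 2^2 = 2.
N = 2/2 = 1.

1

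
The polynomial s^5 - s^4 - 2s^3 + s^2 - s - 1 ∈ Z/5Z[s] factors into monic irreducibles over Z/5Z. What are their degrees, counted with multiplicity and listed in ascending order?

2, 3

Write f(s) = s^5 - s^4 - 2s^3 + s^2 - s - 1.
Roots in Z/5Z: f(0) = 4; f(1) = 2; f(2) = 1; f(3) = 3; f(4) = 1.
Complete factorization: f(s) = (s^2 + 2s - 2)·(s^3 + 2s^2 + s - 2).
Factor degrees with multiplicity: 2 + 3 = 5.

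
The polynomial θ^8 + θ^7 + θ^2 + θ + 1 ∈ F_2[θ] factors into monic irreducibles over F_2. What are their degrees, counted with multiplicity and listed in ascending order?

Write h(θ) = θ^8 + θ^7 + θ^2 + θ + 1.
Roots in F_2: h(0) = 1; h(1) = 1.
Complete factorization: h(θ) = (θ^8 + θ^7 + θ^2 + θ + 1).
Factor degrees with multiplicity: 8 = 8.

8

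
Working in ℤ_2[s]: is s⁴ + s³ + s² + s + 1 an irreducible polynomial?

Yes

Write P(s) = s⁴ + s³ + s² + s + 1.
Check for roots in ℤ_2: P(0) = 1; P(1) = 1.
No roots, so no linear factors.
Monic irreducibles of degree 2 over GF(2): s² + s + 1.
None of them divide P (all give nonzero remainder).
No irreducible factor of degree ≤ 2 exists, so P is irreducible over GF(2).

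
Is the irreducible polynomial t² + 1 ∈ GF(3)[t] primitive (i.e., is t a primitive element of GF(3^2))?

No

Write f(t) = t² + 1.
|GF(3^2)^×| = 3^2 − 1 = 8. Prime factorization: 8 = 2^3.
f is primitive ⇔ t has order 8 in GF(3)[t]/(f), i.e. t^(8/q) ≠ 1 for each prime q | 8.
t^(4) mod f = 1
Since t^(4) = 1, the order of t divides 4 < 8; not primitive.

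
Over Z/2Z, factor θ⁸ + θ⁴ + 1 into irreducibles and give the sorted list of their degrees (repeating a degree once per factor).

2, 2, 2, 2

Write g(θ) = θ⁸ + θ⁴ + 1.
Roots in Z/2Z: g(0) = 1; g(1) = 1.
Complete factorization: g(θ) = (θ² + θ + 1)^4.
Factor degrees with multiplicity: 2 + 2 + 2 + 2 = 8.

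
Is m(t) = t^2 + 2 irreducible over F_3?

No

Check for roots in F_3: m(0) = 2; m(1) = 0 → root; m(2) = 0 → root.
m(1) = 0, so (t − 1) divides m(t); m is reducible.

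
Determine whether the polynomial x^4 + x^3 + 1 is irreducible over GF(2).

Yes

Write f(x) = x^4 + x^3 + 1.
Check for roots in GF(2): f(0) = 1; f(1) = 1.
No roots, so no linear factors.
Monic irreducibles of degree 2 over GF(2): x^2 + x + 1.
None of them divide f (all give nonzero remainder).
No irreducible factor of degree ≤ 2 exists, so f is irreducible over GF(2).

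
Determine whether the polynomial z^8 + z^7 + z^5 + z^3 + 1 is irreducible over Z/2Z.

Write g(z) = z^8 + z^7 + z^5 + z^3 + 1.
Check for roots in Z/2Z: g(0) = 1; g(1) = 1.
No roots, so no linear factors.
Monic irreducibles of degree 2 over GF(2): z^2 + z + 1.
None of them divide g (all give nonzero remainder).
Monic irreducibles of degree 3 over GF(2): z^3 + z + 1, z^3 + z^2 + 1.
None of them divide g (all give nonzero remainder).
Monic irreducibles of degree 4 over GF(2): z^4 + z + 1, z^4 + z^3 + 1, z^4 + z^3 + z^2 + z + 1.
None of them divide g (all give nonzero remainder).
No irreducible factor of degree ≤ 4 exists, so g is irreducible over GF(2).

Yes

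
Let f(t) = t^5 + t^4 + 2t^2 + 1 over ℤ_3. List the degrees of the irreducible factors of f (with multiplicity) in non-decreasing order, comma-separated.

Roots in ℤ_3: f(0) = 1; f(1) = 2; f(2) = 0 → root.
Linear factors from roots: (t + 1).
Complete factorization: f(t) = (t + 1)^2·(t^3 + 2t^2 + t + 1).
Factor degrees with multiplicity: 1 + 1 + 3 = 5.

1, 1, 3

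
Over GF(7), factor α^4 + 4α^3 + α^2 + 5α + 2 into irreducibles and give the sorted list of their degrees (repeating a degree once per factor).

2, 2

Write h(α) = α^4 + 4α^3 + α^2 + 5α + 2.
Complete factorization: h(α) = (α^2 + 5α + 3)·(α^2 + 6α + 3).
Factor degrees with multiplicity: 2 + 2 = 4.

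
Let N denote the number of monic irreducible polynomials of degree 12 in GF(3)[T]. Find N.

Gauss's count: N_{3}(12) = (1/12) Σ_{d|12} μ(12/d)·3^d.
Divisors of 12: 1, 2, 3, 4, 6, 12; μ(12/d) for each: 0, 1, 0, -1, -1, 1.
Σ = 3^2 − 3^4 − 3^6 + 3^12 = 530640.
N = 530640/12 = 44220.

44220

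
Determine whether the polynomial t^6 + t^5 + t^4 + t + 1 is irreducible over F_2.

Write f(t) = t^6 + t^5 + t^4 + t + 1.
Check for roots in F_2: f(0) = 1; f(1) = 1.
No roots, so no linear factors.
Monic irreducibles of degree 2 over GF(2): t^2 + t + 1.
None of them divide f (all give nonzero remainder).
Monic irreducibles of degree 3 over GF(2): t^3 + t + 1, t^3 + t^2 + 1.
None of them divide f (all give nonzero remainder).
No irreducible factor of degree ≤ 3 exists, so f is irreducible over GF(2).

Yes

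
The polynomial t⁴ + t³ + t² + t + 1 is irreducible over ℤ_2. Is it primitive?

Write f(t) = t⁴ + t³ + t² + t + 1.
|GF(2^4)^×| = 2^4 − 1 = 15. Prime factorization: 15 = 3·5.
f is primitive ⇔ t has order 15 in GF(2)[t]/(f), i.e. t^(15/q) ≠ 1 for each prime q | 15.
t^(5) mod f = 1
t^(3) mod f = t³.
Since t^(5) = 1, the order of t divides 5 < 15; not primitive.

No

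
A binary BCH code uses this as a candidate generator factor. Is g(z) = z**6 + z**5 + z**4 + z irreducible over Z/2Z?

No

Check for roots in Z/2Z: g(0) = 0 → root; g(1) = 0 → root.
g(0) = 0, so (z) divides g(z); g is reducible.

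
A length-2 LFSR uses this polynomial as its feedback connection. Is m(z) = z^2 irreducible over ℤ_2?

No

Check for roots in ℤ_2: m(0) = 0 → root; m(1) = 1.
m(0) = 0, so (z) divides m(z); m is reducible.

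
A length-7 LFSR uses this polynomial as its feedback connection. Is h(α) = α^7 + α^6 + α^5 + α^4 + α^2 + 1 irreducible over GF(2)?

Check for roots in GF(2): h(0) = 1; h(1) = 0 → root.
h(1) = 0, so (α − 1) divides h(α); h is reducible.

No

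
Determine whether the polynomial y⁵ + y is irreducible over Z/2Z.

Write h(y) = y⁵ + y.
Check for roots in Z/2Z: h(0) = 0 → root; h(1) = 0 → root.
h(0) = 0, so (y) divides h(y); h is reducible.

No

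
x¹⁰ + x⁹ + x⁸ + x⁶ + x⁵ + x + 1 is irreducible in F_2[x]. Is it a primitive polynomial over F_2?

Write f(x) = x¹⁰ + x⁹ + x⁸ + x⁶ + x⁵ + x + 1.
|GF(2^10)^×| = 2^10 − 1 = 1023. Prime factorization: 1023 = 3·11·31.
f is primitive ⇔ x has order 1023 in GF(2)[x]/(f), i.e. x^(1023/q) ≠ 1 for each prime q | 1023.
x^(341) mod f = x⁶ + x⁵ + x³ + 1.
x^(93) mod f = x⁹ + x⁸ + x⁶ + x⁴ + x³ + x².
x^(33) mod f = x² + x.
None equal 1, so x has full order 1023; f is primitive.

Yes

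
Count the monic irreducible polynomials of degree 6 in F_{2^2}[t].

Gauss's count: N_{4}(6) = (1/6) Σ_{d|6} μ(6/d)·4^d.
Divisors of 6: 1, 2, 3, 6; μ(6/d) for each: 1, -1, -1, 1.
Σ = 4^1 − 4^2 − 4^3 + 4^6 = 4020.
N = 4020/6 = 670.

670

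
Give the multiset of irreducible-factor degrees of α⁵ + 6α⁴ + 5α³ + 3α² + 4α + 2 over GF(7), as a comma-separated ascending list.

Write f(α) = α⁵ + 6α⁴ + 5α³ + 3α² + 4α + 2.
Linear factors from roots: (α + 6).
Complete factorization: f(α) = (α + 6)·(α⁴ + 5α² + α + 5).
Factor degrees with multiplicity: 1 + 4 = 5.

1, 4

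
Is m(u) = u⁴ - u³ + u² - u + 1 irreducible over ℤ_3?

Yes

Check for roots in ℤ_3: m(0) = 1; m(1) = 1; m(2) = 2.
No roots, so no linear factors.
Monic irreducibles of degree 2 over GF(3): u² + 1, u² + u - 1, u² - u - 1.
None of them divide m (all give nonzero remainder).
No irreducible factor of degree ≤ 2 exists, so m is irreducible over GF(3).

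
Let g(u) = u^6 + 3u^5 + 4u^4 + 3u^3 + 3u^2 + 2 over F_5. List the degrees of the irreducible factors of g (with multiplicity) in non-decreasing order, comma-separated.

6

Roots in F_5: g(0) = 2; g(1) = 1; g(2) = 2; g(3) = 2; g(4) = 4.
Complete factorization: g(u) = (u^6 + 3u^5 + 4u^4 + 3u^3 + 3u^2 + 2).
Factor degrees with multiplicity: 6 = 6.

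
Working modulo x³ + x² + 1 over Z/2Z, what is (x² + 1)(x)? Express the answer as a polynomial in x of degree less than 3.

Multiply in Z/2Z[x]: (x² + 1)·(x) = x³ + x.
Reduce using x³ ≡ x² + 1 (mod x³ + x² + 1).
Reduced: x² + x + 1.

x^2 + x + 1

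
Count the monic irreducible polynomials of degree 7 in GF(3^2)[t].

By the necklace-counting formula, N_9(7) = (1/7) Σ_{d|7} μ(7/d)·9^d.
Divisors of 7: 1, 7; μ(7/d) for each: -1, 1.
Σ = − 9^1 + 9^7 = 4782960.
N = 4782960/7 = 683280.

683280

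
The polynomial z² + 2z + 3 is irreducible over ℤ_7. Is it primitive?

Yes

Write f(z) = z² + 2z + 3.
|GF(7^2)^×| = 7^2 − 1 = 48. Prime factorization: 48 = 2^4·3.
f is primitive ⇔ z has order 48 in GF(7)[z]/(f), i.e. z^(48/q) ≠ 1 for each prime q | 48.
z^(24) mod f = 6.
z^(16) mod f = 2.
None equal 1, so z has full order 48; f is primitive.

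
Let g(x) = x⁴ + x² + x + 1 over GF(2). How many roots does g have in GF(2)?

1

Evaluate at each of the 2 elements of GF(2):
g(0) = 1; g(1) = 0 → root.
Roots: {1}.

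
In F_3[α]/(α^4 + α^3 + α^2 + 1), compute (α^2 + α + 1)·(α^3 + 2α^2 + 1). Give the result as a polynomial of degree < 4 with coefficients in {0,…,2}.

α^2 + 2

Multiply in F_3[α]: (α^2 + α + 1)·(α^3 + 2α^2 + 1) = α^5 + α + 1.
Reduce using α^4 ≡ 2α^3 + 2α^2 + 2 (mod α^4 + α^3 + α^2 + 1).
Reduced: α^2 + 2.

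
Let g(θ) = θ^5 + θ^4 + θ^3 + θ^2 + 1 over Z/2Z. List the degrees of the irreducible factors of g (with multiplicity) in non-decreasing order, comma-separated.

5

Roots in Z/2Z: g(0) = 1; g(1) = 1.
Complete factorization: g(θ) = (θ^5 + θ^4 + θ^3 + θ^2 + 1).
Factor degrees with multiplicity: 5 = 5.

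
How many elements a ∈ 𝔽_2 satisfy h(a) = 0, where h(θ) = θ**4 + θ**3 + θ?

1

Evaluate at each of the 2 elements of 𝔽_2:
h(0) = 0 → root; h(1) = 1.
Roots: {0}.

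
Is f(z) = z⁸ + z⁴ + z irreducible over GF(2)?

Check for roots in GF(2): f(0) = 0 → root; f(1) = 1.
f(0) = 0, so (z) divides f(z); f is reducible.

No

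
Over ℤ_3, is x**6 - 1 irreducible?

Write f(x) = x**6 - 1.
Check for roots in ℤ_3: f(0) = 2; f(1) = 0 → root; f(2) = 0 → root.
f(1) = 0, so (x − 1) divides f(x); f is reducible.

No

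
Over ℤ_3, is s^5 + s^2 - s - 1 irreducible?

No

Write g(s) = s^5 + s^2 - s - 1.
Check for roots in ℤ_3: g(0) = 2; g(1) = 0 → root; g(2) = 0 → root.
g(1) = 0, so (s − 1) divides g(s); g is reducible.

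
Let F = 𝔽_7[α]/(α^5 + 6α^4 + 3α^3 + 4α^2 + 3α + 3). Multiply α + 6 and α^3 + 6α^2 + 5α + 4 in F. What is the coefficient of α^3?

Multiply in 𝔽_7[α]: (α + 6)·(α^3 + 6α^2 + 5α + 4) = α^4 + 5α^3 + 6α^2 + 6α + 3.
Reduced: α^4 + 5α^3 + 6α^2 + 6α + 3.

5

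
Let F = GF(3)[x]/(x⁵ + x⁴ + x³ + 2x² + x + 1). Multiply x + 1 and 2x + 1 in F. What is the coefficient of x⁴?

Multiply in GF(3)[x]: (x + 1)·(2x + 1) = 2x² + 1.
Reduced: 2x² + 1.

0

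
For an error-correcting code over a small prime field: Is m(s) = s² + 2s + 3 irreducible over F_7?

Check for roots in F_7: m(0) = 3; m(1) = 6; m(2) = 4; m(3) = 4; m(4) = 6; m(5) = 3; m(6) = 2.
No roots. A degree-2 polynomial over a field with no linear factor is irreducible.

Yes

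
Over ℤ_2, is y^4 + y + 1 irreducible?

Write h(y) = y^4 + y + 1.
Check for roots in ℤ_2: h(0) = 1; h(1) = 1.
No roots, so no linear factors.
Monic irreducibles of degree 2 over GF(2): y^2 + y + 1.
None of them divide h (all give nonzero remainder).
No irreducible factor of degree ≤ 2 exists, so h is irreducible over GF(2).

Yes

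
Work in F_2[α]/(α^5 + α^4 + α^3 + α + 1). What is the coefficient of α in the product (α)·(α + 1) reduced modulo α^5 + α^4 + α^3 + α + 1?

1

Multiply in F_2[α]: (α)·(α + 1) = α^2 + α.
Reduced: α^2 + α.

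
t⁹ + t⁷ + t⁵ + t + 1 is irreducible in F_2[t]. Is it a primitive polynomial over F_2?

Yes

Write f(t) = t⁹ + t⁷ + t⁵ + t + 1.
|GF(2^9)^×| = 2^9 − 1 = 511. Prime factorization: 511 = 7·73.
f is primitive ⇔ t has order 511 in GF(2)[t]/(f), i.e. t^(511/q) ≠ 1 for each prime q | 511.
t^(73) mod f = t³ + t.
t^(7) mod f = t⁷.
None equal 1, so t has full order 511; f is primitive.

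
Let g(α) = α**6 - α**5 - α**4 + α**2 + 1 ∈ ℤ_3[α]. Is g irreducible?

Check for roots in ℤ_3: g(0) = 1; g(1) = 1; g(2) = 0 → root.
g(2) = 0, so (α − 2) divides g(α); g is reducible.

No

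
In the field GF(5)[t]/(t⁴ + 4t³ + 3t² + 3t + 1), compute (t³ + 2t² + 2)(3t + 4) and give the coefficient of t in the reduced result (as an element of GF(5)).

Multiply in GF(5)[t]: (t³ + 2t² + 2)·(3t + 4) = 3t⁴ + 3t² + t + 3.
Reduce using t⁴ ≡ t³ + 2t² + 2t + 4 (mod t⁴ + 4t³ + 3t² + 3t + 1).
Reduced: 3t³ + 4t² + 2t.

2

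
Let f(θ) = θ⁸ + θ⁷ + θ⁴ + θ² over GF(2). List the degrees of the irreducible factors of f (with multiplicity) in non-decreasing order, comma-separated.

Roots in GF(2): f(0) = 0 → root; f(1) = 0 → root.
Linear factors from roots: (θ), (θ + 1).
Complete factorization: f(θ) = (θ + 1)·(θ)^2·(θ² + θ + 1)·(θ³ + θ² + 1).
Factor degrees with multiplicity: 1 + 1 + 1 + 2 + 3 = 8.

1, 1, 1, 2, 3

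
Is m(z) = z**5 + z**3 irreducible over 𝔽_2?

No

Check for roots in 𝔽_2: m(0) = 0 → root; m(1) = 0 → root.
m(0) = 0, so (z) divides m(z); m is reducible.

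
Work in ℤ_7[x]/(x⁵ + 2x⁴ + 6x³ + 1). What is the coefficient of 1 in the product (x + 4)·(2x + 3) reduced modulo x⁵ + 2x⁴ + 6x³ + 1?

5

Multiply in ℤ_7[x]: (x + 4)·(2x + 3) = 2x² + 4x + 5.
Reduced: 2x² + 4x + 5.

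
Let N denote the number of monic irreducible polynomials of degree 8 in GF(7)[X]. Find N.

720300

Gauss's count: N_{7}(8) = (1/8) Σ_{d|8} μ(8/d)·7^d.
Divisors of 8: 1, 2, 4, 8; μ(8/d) for each: 0, 0, -1, 1.
Σ = − 7^4 + 7^8 = 5762400.
N = 5762400/8 = 720300.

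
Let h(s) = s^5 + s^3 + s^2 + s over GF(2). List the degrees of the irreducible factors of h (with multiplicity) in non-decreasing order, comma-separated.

Roots in GF(2): h(0) = 0 → root; h(1) = 0 → root.
Linear factors from roots: (s), (s + 1).
Complete factorization: h(s) = (s)·(s + 1)·(s^3 + s^2 + 1).
Factor degrees with multiplicity: 1 + 1 + 3 = 5.

1, 1, 3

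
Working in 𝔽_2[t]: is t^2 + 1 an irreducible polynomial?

No

Write f(t) = t^2 + 1.
Check for roots in 𝔽_2: f(0) = 1; f(1) = 0 → root.
f(1) = 0, so (t − 1) divides f(t); f is reducible.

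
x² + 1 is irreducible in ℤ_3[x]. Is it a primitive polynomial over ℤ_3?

Write f(x) = x² + 1.
|GF(3^2)^×| = 3^2 − 1 = 8. Prime factorization: 8 = 2^3.
f is primitive ⇔ x has order 8 in GF(3)[x]/(f), i.e. x^(8/q) ≠ 1 for each prime q | 8.
x^(4) mod f = 1
Since x^(4) = 1, the order of x divides 4 < 8; not primitive.

No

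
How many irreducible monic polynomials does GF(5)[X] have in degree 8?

x^(5^8) − x is the product of all monic irreducibles of degree dividing 8; Möbius inversion gives N = (1/8) Σ μ(8/d)·5^d.
Divisors of 8: 1, 2, 4, 8; μ(8/d) for each: 0, 0, -1, 1.
Σ = − 5^4 + 5^8 = 390000.
N = 390000/8 = 48750.

48750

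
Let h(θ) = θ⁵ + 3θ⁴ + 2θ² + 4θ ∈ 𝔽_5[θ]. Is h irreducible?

No

Check for roots in 𝔽_5: h(0) = 0 → root; h(1) = 0 → root; h(2) = 1; h(3) = 1; h(4) = 0 → root.
h(0) = 0, so (θ) divides h(θ); h is reducible.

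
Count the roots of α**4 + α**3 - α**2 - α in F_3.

3

Write f(α) = α**4 + α**3 - α**2 - α.
Evaluate at each of the 3 elements of F_3:
f(0) = 0 → root; f(1) = 0 → root; f(2) = 0 → root.
Roots: {0, 1, 2}.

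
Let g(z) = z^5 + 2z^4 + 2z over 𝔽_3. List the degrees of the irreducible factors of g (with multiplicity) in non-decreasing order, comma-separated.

Roots in 𝔽_3: g(0) = 0 → root; g(1) = 2; g(2) = 2.
Linear factors from roots: (z).
Complete factorization: g(z) = (z)·(z^4 + 2z^3 + 2).
Factor degrees with multiplicity: 1 + 4 = 5.

1, 4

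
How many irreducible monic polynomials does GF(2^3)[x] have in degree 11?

780903144

Gauss's count: N_{8}(11) = (1/11) Σ_{d|11} μ(11/d)·8^d.
Divisors of 11: 1, 11; μ(11/d) for each: -1, 1.
Σ = − 8^1 + 8^11 = 8589934584.
N = 8589934584/11 = 780903144.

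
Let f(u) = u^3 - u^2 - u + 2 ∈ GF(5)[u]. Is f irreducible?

Yes

Check for roots in GF(5): f(0) = 2; f(1) = 1; f(2) = 4; f(3) = 2; f(4) = 1.
No roots. A degree-3 polynomial over a field with no linear factor is irreducible.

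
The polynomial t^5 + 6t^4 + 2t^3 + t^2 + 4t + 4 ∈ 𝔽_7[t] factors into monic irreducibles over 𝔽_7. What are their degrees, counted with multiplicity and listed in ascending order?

Write g(t) = t^5 + 6t^4 + 2t^3 + t^2 + 4t + 4.
Complete factorization: g(t) = (t^5 + 6t^4 + 2t^3 + t^2 + 4t + 4).
Factor degrees with multiplicity: 5 = 5.

5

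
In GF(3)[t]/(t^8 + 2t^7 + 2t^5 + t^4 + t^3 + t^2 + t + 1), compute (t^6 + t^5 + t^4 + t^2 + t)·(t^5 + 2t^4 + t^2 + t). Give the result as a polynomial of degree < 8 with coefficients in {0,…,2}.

2t^7 + t^6 + 2t^5 + 2t^4 + 1

Multiply in GF(3)[t]: (t^6 + t^5 + t^4 + t^2 + t)·(t^5 + 2t^4 + t^2 + t) = t^11 + 2t^6 + t^4 + 2t^3 + t^2.
Reduce using t^8 ≡ t^7 + t^5 + 2t^4 + 2t^3 + 2t^2 + 2t + 2 (mod t^8 + 2t^7 + 2t^5 + t^4 + t^3 + t^2 + t + 1).
Reduced: 2t^7 + t^6 + 2t^5 + 2t^4 + 1.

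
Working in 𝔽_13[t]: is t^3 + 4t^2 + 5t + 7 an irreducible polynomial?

No

Write P(t) = t^3 + 4t^2 + 5t + 7.
Check each element of 𝔽_13 for a root: P(0)=7, P(1)=4, P(2)=2, P(3)=7, P(4)=12, P(5)=10, P(6)=7, P(7)=9, P(8)=9, P(9)=0, P(10)=1, P(11)=5, P(12)=5.
P(9) = 0, so (t − 9) divides P(t); P is reducible.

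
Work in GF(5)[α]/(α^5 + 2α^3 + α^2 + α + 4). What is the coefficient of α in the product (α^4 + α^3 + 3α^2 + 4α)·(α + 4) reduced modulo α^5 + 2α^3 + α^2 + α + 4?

Multiply in GF(5)[α]: (α^4 + α^3 + 3α^2 + 4α)·(α + 4) = α^5 + 2α^3 + α^2 + α.
Reduce using α^5 ≡ 3α^3 + 4α^2 + 4α + 1 (mod α^5 + 2α^3 + α^2 + α + 4).
Reduced: 1.

0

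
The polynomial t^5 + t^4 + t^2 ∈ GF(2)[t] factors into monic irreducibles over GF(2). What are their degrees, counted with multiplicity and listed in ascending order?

Write h(t) = t^5 + t^4 + t^2.
Roots in GF(2): h(0) = 0 → root; h(1) = 1.
Linear factors from roots: (t).
Complete factorization: h(t) = (t)^2·(t^3 + t^2 + 1).
Factor degrees with multiplicity: 1 + 1 + 3 = 5.

1, 1, 3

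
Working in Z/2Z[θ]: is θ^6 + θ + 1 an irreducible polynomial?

Yes

Write f(θ) = θ^6 + θ + 1.
Check for roots in Z/2Z: f(0) = 1; f(1) = 1.
No roots, so no linear factors.
Monic irreducibles of degree 2 over GF(2): θ^2 + θ + 1.
None of them divide f (all give nonzero remainder).
Monic irreducibles of degree 3 over GF(2): θ^3 + θ + 1, θ^3 + θ^2 + 1.
None of them divide f (all give nonzero remainder).
No irreducible factor of degree ≤ 3 exists, so f is irreducible over GF(2).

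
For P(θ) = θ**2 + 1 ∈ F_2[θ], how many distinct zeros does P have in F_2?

Evaluate at each of the 2 elements of F_2:
P(0) = 1; P(1) = 0 → root.
Roots: {1}.

1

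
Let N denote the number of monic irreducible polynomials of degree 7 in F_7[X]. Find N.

By the necklace-counting formula, N_7(7) = (1/7) Σ_{d|7} μ(7/d)·7^d.
Divisors of 7: 1, 7; μ(7/d) for each: -1, 1.
Σ = − 7^1 + 7^7 = 823536.
N = 823536/7 = 117648.

117648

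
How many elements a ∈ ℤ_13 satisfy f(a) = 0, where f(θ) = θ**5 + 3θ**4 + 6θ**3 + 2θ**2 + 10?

2

Evaluate at each of the 13 elements of ℤ_13:
f(0) = 10; f(1) = 9; f(2) = 3; f(3) = 0 → root; f(4) = 8; f(5) = 12; f(6) = 3; f(7) = 7; f(8) = 10; f(9) = 0 → root; f(10) = 9; f(11) = 12; f(12) = 8.
Roots: {3, 9}.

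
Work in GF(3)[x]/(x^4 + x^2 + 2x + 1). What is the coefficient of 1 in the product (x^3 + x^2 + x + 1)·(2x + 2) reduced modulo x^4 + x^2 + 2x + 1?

0

Multiply in GF(3)[x]: (x^3 + x^2 + x + 1)·(2x + 2) = 2x^4 + x^3 + x^2 + x + 2.
Reduce using x^4 ≡ 2x^2 + x + 2 (mod x^4 + x^2 + 2x + 1).
Reduced: x^3 + 2x^2.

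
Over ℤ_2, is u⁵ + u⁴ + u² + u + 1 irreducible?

Yes

Write f(u) = u⁵ + u⁴ + u² + u + 1.
Check for roots in ℤ_2: f(0) = 1; f(1) = 1.
No roots, so no linear factors.
Monic irreducibles of degree 2 over GF(2): u² + u + 1.
None of them divide f (all give nonzero remainder).
No irreducible factor of degree ≤ 2 exists, so f is irreducible over GF(2).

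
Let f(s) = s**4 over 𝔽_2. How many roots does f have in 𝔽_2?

1

Evaluate at each of the 2 elements of 𝔽_2:
f(0) = 0 → root; f(1) = 1.
Roots: {0}.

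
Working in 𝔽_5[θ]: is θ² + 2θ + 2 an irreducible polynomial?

Write P(θ) = θ² + 2θ + 2.
Check for roots in 𝔽_5: P(0) = 2; P(1) = 0 → root; P(2) = 0 → root; P(3) = 2; P(4) = 1.
P(1) = 0, so (θ − 1) divides P(θ); P is reducible.

No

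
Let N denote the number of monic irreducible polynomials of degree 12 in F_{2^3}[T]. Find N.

x^(8^12) − x is the product of all monic irreducibles of degree dividing 12; Möbius inversion gives N = (1/12) Σ μ(12/d)·8^d.
Divisors of 12: 1, 2, 3, 4, 6, 12; μ(12/d) for each: 0, 1, 0, -1, -1, 1.
Σ = 8^2 − 8^4 − 8^6 + 8^12 = 68719210560.
N = 68719210560/12 = 5726600880.

5726600880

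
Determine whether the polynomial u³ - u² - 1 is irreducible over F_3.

Write f(u) = u³ - u² - 1.
Check for roots in F_3: f(0) = 2; f(1) = 2; f(2) = 0 → root.
f(2) = 0, so (u − 2) divides f(u); f is reducible.

No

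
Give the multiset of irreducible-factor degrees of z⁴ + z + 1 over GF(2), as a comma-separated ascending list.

Write f(z) = z⁴ + z + 1.
Roots in GF(2): f(0) = 1; f(1) = 1.
Complete factorization: f(z) = (z⁴ + z + 1).
Factor degrees with multiplicity: 4 = 4.

4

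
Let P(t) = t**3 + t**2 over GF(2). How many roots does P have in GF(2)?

Evaluate at each of the 2 elements of GF(2):
P(0) = 0 → root; P(1) = 0 → root.
Roots: {0, 1}.

2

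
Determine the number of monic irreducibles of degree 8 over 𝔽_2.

30

Gauss's count: N_{2}(8) = (1/8) Σ_{d|8} μ(8/d)·2^d.
Divisors of 8: 1, 2, 4, 8; μ(8/d) for each: 0, 0, -1, 1.
Σ = − 2^4 + 2^8 = 240.
N = 240/8 = 30.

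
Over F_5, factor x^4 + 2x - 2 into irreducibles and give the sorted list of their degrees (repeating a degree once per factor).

Write f(x) = x^4 + 2x - 2.
Roots in F_5: f(0) = 3; f(1) = 1; f(2) = 3; f(3) = 0 → root; f(4) = 2.
Linear factors from roots: (x + 2).
Complete factorization: f(x) = (x + 2)^2·(x^2 + x + 2).
Factor degrees with multiplicity: 1 + 1 + 2 = 4.

1, 1, 2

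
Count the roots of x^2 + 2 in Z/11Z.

2

Write f(x) = x^2 + 2.
Evaluate at each of the 11 elements of Z/11Z:
f(0) = 2; f(1) = 3; f(2) = 6; f(3) = 0 → root; f(4) = 7; f(5) = 5; f(6) = 5; f(7) = 7; f(8) = 0 → root; f(9) = 6; f(10) = 3.
Roots: {3, 8}.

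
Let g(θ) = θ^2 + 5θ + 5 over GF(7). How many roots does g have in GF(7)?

0

Evaluate at each of the 7 elements of GF(7):
g(0) = 5; g(1) = 4; g(2) = 5; g(3) = 1; g(4) = 6; g(5) = 6; g(6) = 1.
No element is a root.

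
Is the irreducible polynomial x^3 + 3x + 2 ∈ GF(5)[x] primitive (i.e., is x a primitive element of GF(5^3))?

Yes

Write f(x) = x^3 + 3x + 2.
|GF(5^3)^×| = 5^3 − 1 = 124. Prime factorization: 124 = 2^2·31.
f is primitive ⇔ x has order 124 in GF(5)[x]/(f), i.e. x^(124/q) ≠ 1 for each prime q | 124.
x^(62) mod f = 4.
x^(4) mod f = 2x^2 + 3x.
None equal 1, so x has full order 124; f is primitive.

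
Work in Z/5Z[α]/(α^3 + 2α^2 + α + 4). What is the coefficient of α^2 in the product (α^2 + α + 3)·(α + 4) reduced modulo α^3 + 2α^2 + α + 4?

Multiply in Z/5Z[α]: (α^2 + α + 3)·(α + 4) = α^3 + 2α + 2.
Reduce using α^3 ≡ 3α^2 + 4α + 1 (mod α^3 + 2α^2 + α + 4).
Reduced: 3α^2 + α + 3.

3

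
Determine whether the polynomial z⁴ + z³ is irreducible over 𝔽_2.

No

Write m(z) = z⁴ + z³.
Check for roots in 𝔽_2: m(0) = 0 → root; m(1) = 0 → root.
m(0) = 0, so (z) divides m(z); m is reducible.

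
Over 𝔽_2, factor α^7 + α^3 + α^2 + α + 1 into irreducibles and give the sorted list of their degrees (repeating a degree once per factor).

Write h(α) = α^7 + α^3 + α^2 + α + 1.
Roots in 𝔽_2: h(0) = 1; h(1) = 1.
Complete factorization: h(α) = (α^7 + α^3 + α^2 + α + 1).
Factor degrees with multiplicity: 7 = 7.

7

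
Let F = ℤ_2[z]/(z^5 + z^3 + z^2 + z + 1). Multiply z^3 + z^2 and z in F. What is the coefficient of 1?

0

Multiply in ℤ_2[z]: (z^3 + z^2)·(z) = z^4 + z^3.
Reduced: z^4 + z^3.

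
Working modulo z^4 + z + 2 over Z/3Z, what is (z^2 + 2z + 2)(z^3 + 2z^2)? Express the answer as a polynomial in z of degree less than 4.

1

Multiply in Z/3Z[z]: (z^2 + 2z + 2)·(z^3 + 2z^2) = z^5 + z^4 + z^2.
Reduce using z^4 ≡ 2z + 1 (mod z^4 + z + 2).
Reduced: 1.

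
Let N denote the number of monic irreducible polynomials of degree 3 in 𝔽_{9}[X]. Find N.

By the necklace-counting formula, N_9(3) = (1/3) Σ_{d|3} μ(3/d)·9^d.
Divisors of 3: 1, 3; μ(3/d) for each: -1, 1.
Σ = − 9^1 + 9^3 = 720.
N = 720/3 = 240.

240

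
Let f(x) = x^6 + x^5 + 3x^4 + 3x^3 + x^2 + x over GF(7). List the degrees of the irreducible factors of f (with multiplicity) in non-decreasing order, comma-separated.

Linear factors from roots: (x), (x + 1).
Complete factorization: f(x) = (x)·(x + 1)·(x^2 + 3x - 1)·(x^2 - 3x - 1).
Factor degrees with multiplicity: 1 + 1 + 2 + 2 = 6.

1, 1, 2, 2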